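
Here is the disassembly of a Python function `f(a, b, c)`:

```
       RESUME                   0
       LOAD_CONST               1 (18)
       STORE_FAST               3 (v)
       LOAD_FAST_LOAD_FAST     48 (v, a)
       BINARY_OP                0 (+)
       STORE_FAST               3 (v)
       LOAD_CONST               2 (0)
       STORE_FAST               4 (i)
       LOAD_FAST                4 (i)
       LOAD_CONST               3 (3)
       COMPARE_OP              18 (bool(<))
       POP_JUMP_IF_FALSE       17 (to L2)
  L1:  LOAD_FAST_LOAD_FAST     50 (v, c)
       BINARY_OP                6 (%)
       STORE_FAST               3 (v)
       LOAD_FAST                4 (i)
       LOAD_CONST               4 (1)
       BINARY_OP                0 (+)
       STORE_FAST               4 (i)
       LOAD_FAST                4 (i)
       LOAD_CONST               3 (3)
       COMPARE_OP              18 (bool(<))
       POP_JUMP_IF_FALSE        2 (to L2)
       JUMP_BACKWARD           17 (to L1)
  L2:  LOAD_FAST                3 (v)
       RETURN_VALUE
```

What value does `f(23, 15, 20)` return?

LOAD_CONST → push 18. Stack: [18]
STORE_FAST v → v=18. Stack: []
LOAD_FAST_LOAD_FAST v,a → push 18,23. Stack: [18, 23]
BINARY_OP + → 18 + 23 = 41. Stack: [41]
STORE_FAST v → v=41. Stack: []
LOAD_CONST → push 0. Stack: [0]
STORE_FAST i → i=0. Stack: []
LOAD_FAST i → push 0. Stack: [0]
LOAD_CONST → push 3. Stack: [0, 3]
COMPARE_OP bool(<) → 0 vs 3 = True. Stack: [True]
POP_JUMP_IF_FALSE → pop True; no jump. Stack: []
LOAD_FAST_LOAD_FAST v,c → push 41,20. Stack: [41, 20]
BINARY_OP % → 41 % 20 = 1. Stack: [1]
STORE_FAST v → v=1. Stack: []
LOAD_FAST i → push 0. Stack: [0]
LOAD_CONST → push 1. Stack: [0, 1]
BINARY_OP + → 0 + 1 = 1. Stack: [1]
STORE_FAST i → i=1. Stack: []
LOAD_FAST i → push 1. Stack: [1]
LOAD_CONST → push 3. Stack: [1, 3]
COMPARE_OP bool(<) → 1 vs 3 = True. Stack: [True]
POP_JUMP_IF_FALSE → pop True; no jump. Stack: []
LOAD_FAST_LOAD_FAST v,c → push 1,20. Stack: [1, 20]
BINARY_OP % → 1 % 20 = 1. Stack: [1]
STORE_FAST v → v=1. Stack: []
LOAD_FAST i → push 1. Stack: [1]
LOAD_CONST → push 1. Stack: [1, 1]
BINARY_OP + → 1 + 1 = 2. Stack: [2]
STORE_FAST i → i=2. Stack: []
LOAD_FAST i → push 2. Stack: [2]
LOAD_CONST → push 3. Stack: [2, 3]
COMPARE_OP bool(<) → 2 vs 3 = True. Stack: [True]
POP_JUMP_IF_FALSE → pop True; no jump. Stack: []
LOAD_FAST_LOAD_FAST v,c → push 1,20. Stack: [1, 20]
BINARY_OP % → 1 % 20 = 1. Stack: [1]
STORE_FAST v → v=1. Stack: []
LOAD_FAST i → push 2. Stack: [2]
LOAD_CONST → push 1. Stack: [2, 1]
BINARY_OP + → 2 + 1 = 3. Stack: [3]
STORE_FAST i → i=3. Stack: []
LOAD_FAST i → push 3. Stack: [3]
LOAD_CONST → push 3. Stack: [3, 3]
COMPARE_OP bool(<) → 3 vs 3 = False. Stack: [False]
POP_JUMP_IF_FALSE → pop False; jump. Stack: []
LOAD_FAST v → push 1. Stack: [1]
RETURN_VALUE → return 1.

1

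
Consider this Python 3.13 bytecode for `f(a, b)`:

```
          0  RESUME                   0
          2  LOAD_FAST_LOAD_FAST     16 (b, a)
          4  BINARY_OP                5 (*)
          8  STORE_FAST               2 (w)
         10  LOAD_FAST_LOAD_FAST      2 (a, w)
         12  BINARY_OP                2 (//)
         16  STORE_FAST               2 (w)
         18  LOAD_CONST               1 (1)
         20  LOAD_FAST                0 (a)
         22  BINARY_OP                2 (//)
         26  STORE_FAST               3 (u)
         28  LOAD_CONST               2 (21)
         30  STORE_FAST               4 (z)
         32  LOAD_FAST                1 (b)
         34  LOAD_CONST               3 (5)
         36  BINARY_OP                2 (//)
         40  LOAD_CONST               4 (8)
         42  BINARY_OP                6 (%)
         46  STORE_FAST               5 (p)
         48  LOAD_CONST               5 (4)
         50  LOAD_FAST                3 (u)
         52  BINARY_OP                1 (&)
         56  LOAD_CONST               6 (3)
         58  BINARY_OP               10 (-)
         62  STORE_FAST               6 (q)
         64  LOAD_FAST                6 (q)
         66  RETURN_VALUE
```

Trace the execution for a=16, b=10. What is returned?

LOAD_FAST_LOAD_FAST b,a → push 10,16. Stack: [10, 16]
BINARY_OP * → 10 * 16 = 160. Stack: [160]
STORE_FAST w → w=160. Stack: []
LOAD_FAST_LOAD_FAST a,w → push 16,160. Stack: [16, 160]
BINARY_OP // → 16 // 160 = 0. Stack: [0]
STORE_FAST w → w=0. Stack: []
LOAD_CONST → push 1. Stack: [1]
LOAD_FAST a → push 16. Stack: [1, 16]
BINARY_OP // → 1 // 16 = 0. Stack: [0]
STORE_FAST u → u=0. Stack: []
LOAD_CONST → push 21. Stack: [21]
STORE_FAST z → z=21. Stack: []
LOAD_FAST b → push 10. Stack: [10]
LOAD_CONST → push 5. Stack: [10, 5]
BINARY_OP // → 10 // 5 = 2. Stack: [2]
LOAD_CONST → push 8. Stack: [2, 8]
BINARY_OP % → 2 % 8 = 2. Stack: [2]
STORE_FAST p → p=2. Stack: []
LOAD_CONST → push 4. Stack: [4]
LOAD_FAST u → push 0. Stack: [4, 0]
BINARY_OP & → 4 & 0 = 0. Stack: [0]
LOAD_CONST → push 3. Stack: [0, 3]
BINARY_OP - → 0 - 3 = -3. Stack: [-3]
STORE_FAST q → q=-3. Stack: []
LOAD_FAST q → push -3. Stack: [-3]
RETURN_VALUE → return -3.

-3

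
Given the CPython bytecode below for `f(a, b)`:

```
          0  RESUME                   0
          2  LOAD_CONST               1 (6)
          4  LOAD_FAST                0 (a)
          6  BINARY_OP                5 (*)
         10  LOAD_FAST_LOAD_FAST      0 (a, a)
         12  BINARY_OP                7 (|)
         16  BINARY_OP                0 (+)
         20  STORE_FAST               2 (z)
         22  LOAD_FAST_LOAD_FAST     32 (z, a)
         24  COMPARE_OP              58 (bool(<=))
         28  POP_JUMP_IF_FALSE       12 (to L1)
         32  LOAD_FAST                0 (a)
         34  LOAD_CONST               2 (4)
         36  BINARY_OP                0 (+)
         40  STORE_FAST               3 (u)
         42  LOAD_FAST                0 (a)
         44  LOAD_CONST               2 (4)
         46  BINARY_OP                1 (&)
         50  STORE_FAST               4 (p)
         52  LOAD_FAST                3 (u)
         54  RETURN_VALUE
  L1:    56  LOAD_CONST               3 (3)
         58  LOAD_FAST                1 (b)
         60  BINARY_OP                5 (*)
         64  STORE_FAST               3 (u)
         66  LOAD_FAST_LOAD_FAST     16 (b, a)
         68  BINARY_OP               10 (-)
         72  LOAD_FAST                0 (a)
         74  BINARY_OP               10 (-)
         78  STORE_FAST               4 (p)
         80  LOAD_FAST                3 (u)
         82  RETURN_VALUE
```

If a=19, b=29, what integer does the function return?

LOAD_CONST → push 6. Stack: [6]
LOAD_FAST a → push 19. Stack: [6, 19]
BINARY_OP * → 6 * 19 = 114. Stack: [114]
LOAD_FAST_LOAD_FAST a,a → push 19,19. Stack: [114, 19, 19]
BINARY_OP | → 19 | 19 = 19. Stack: [114, 19]
BINARY_OP + → 114 + 19 = 133. Stack: [133]
STORE_FAST z → z=133. Stack: []
LOAD_FAST_LOAD_FAST z,a → push 133,19. Stack: [133, 19]
COMPARE_OP bool(<=) → 133 vs 19 = False. Stack: [False]
POP_JUMP_IF_FALSE → pop False; jump. Stack: []
LOAD_CONST → push 3. Stack: [3]
LOAD_FAST b → push 29. Stack: [3, 29]
BINARY_OP * → 3 * 29 = 87. Stack: [87]
STORE_FAST u → u=87. Stack: []
LOAD_FAST_LOAD_FAST b,a → push 29,19. Stack: [29, 19]
BINARY_OP - → 29 - 19 = 10. Stack: [10]
LOAD_FAST a → push 19. Stack: [10, 19]
BINARY_OP - → 10 - 19 = -9. Stack: [-9]
STORE_FAST p → p=-9. Stack: []
LOAD_FAST u → push 87. Stack: [87]
RETURN_VALUE → return 87.

87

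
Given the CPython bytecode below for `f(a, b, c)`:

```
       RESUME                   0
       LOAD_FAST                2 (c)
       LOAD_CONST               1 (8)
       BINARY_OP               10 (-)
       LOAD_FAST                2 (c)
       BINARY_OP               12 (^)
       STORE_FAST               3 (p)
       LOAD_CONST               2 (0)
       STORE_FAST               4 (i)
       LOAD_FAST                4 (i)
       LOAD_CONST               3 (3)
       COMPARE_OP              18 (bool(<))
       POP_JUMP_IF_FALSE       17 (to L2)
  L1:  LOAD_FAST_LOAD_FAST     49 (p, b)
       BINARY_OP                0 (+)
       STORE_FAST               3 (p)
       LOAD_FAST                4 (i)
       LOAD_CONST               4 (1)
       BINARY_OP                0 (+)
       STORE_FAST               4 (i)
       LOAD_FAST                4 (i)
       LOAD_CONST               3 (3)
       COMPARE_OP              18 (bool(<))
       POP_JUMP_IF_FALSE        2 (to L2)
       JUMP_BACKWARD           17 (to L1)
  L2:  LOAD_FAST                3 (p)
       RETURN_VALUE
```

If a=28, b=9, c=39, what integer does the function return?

83

LOAD_FAST c → push 39. Stack: [39]
LOAD_CONST → push 8. Stack: [39, 8]
BINARY_OP - → 39 - 8 = 31. Stack: [31]
LOAD_FAST c → push 39. Stack: [31, 39]
BINARY_OP ^ → 31 ^ 39 = 56. Stack: [56]
STORE_FAST p → p=56. Stack: []
LOAD_CONST → push 0. Stack: [0]
STORE_FAST i → i=0. Stack: []
LOAD_FAST i → push 0. Stack: [0]
LOAD_CONST → push 3. Stack: [0, 3]
COMPARE_OP bool(<) → 0 vs 3 = True. Stack: [True]
POP_JUMP_IF_FALSE → pop True; no jump. Stack: []
LOAD_FAST_LOAD_FAST p,b → push 56,9. Stack: [56, 9]
BINARY_OP + → 56 + 9 = 65. Stack: [65]
STORE_FAST p → p=65. Stack: []
LOAD_FAST i → push 0. Stack: [0]
LOAD_CONST → push 1. Stack: [0, 1]
BINARY_OP + → 0 + 1 = 1. Stack: [1]
STORE_FAST i → i=1. Stack: []
LOAD_FAST i → push 1. Stack: [1]
LOAD_CONST → push 3. Stack: [1, 3]
COMPARE_OP bool(<) → 1 vs 3 = True. Stack: [True]
POP_JUMP_IF_FALSE → pop True; no jump. Stack: []
LOAD_FAST_LOAD_FAST p,b → push 65,9. Stack: [65, 9]
BINARY_OP + → 65 + 9 = 74. Stack: [74]
STORE_FAST p → p=74. Stack: []
LOAD_FAST i → push 1. Stack: [1]
LOAD_CONST → push 1. Stack: [1, 1]
BINARY_OP + → 1 + 1 = 2. Stack: [2]
STORE_FAST i → i=2. Stack: []
LOAD_FAST i → push 2. Stack: [2]
LOAD_CONST → push 3. Stack: [2, 3]
COMPARE_OP bool(<) → 2 vs 3 = True. Stack: [True]
POP_JUMP_IF_FALSE → pop True; no jump. Stack: []
LOAD_FAST_LOAD_FAST p,b → push 74,9. Stack: [74, 9]
BINARY_OP + → 74 + 9 = 83. Stack: [83]
STORE_FAST p → p=83. Stack: []
LOAD_FAST i → push 2. Stack: [2]
LOAD_CONST → push 1. Stack: [2, 1]
BINARY_OP + → 2 + 1 = 3. Stack: [3]
STORE_FAST i → i=3. Stack: []
LOAD_FAST i → push 3. Stack: [3]
LOAD_CONST → push 3. Stack: [3, 3]
COMPARE_OP bool(<) → 3 vs 3 = False. Stack: [False]
POP_JUMP_IF_FALSE → pop False; jump. Stack: []
LOAD_FAST p → push 83. Stack: [83]
RETURN_VALUE → return 83.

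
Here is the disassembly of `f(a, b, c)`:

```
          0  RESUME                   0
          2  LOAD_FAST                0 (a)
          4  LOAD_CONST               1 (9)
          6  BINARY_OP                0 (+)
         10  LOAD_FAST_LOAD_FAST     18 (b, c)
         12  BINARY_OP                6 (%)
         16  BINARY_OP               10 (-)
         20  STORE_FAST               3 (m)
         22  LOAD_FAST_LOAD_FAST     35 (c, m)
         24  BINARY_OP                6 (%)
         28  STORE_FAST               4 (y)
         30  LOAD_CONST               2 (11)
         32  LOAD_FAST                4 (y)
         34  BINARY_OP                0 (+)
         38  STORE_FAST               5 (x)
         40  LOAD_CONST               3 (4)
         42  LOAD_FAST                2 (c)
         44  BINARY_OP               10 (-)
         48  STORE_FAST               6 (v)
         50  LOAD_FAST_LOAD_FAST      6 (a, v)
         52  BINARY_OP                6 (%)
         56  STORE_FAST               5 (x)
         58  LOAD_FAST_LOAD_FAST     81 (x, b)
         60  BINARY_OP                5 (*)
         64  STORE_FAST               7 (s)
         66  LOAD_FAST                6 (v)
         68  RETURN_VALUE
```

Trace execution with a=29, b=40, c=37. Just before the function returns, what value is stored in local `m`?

LOAD_FAST a → push 29. Stack: [29]
LOAD_CONST → push 9. Stack: [29, 9]
BINARY_OP + → 29 + 9 = 38. Stack: [38]
LOAD_FAST_LOAD_FAST b,c → push 40,37. Stack: [38, 40, 37]
BINARY_OP % → 40 % 37 = 3. Stack: [38, 3]
BINARY_OP - → 38 - 3 = 35. Stack: [35]
STORE_FAST m → m=35. Stack: []
LOAD_FAST_LOAD_FAST c,m → push 37,35. Stack: [37, 35]
BINARY_OP % → 37 % 35 = 2. Stack: [2]
STORE_FAST y → y=2. Stack: []
LOAD_CONST → push 11. Stack: [11]
LOAD_FAST y → push 2. Stack: [11, 2]
BINARY_OP + → 11 + 2 = 13. Stack: [13]
STORE_FAST x → x=13. Stack: []
LOAD_CONST → push 4. Stack: [4]
LOAD_FAST c → push 37. Stack: [4, 37]
BINARY_OP - → 4 - 37 = -33. Stack: [-33]
STORE_FAST v → v=-33. Stack: []
LOAD_FAST_LOAD_FAST a,v → push 29,-33. Stack: [29, -33]
BINARY_OP % → 29 % -33 = -4. Stack: [-4]
STORE_FAST x → x=-4. Stack: []
LOAD_FAST_LOAD_FAST x,b → push -4,40. Stack: [-4, 40]
BINARY_OP * → -4 * 40 = -160. Stack: [-160]
STORE_FAST s → s=-160. Stack: []
LOAD_FAST v → push -33. Stack: [-33]
RETURN_VALUE → return -33.

35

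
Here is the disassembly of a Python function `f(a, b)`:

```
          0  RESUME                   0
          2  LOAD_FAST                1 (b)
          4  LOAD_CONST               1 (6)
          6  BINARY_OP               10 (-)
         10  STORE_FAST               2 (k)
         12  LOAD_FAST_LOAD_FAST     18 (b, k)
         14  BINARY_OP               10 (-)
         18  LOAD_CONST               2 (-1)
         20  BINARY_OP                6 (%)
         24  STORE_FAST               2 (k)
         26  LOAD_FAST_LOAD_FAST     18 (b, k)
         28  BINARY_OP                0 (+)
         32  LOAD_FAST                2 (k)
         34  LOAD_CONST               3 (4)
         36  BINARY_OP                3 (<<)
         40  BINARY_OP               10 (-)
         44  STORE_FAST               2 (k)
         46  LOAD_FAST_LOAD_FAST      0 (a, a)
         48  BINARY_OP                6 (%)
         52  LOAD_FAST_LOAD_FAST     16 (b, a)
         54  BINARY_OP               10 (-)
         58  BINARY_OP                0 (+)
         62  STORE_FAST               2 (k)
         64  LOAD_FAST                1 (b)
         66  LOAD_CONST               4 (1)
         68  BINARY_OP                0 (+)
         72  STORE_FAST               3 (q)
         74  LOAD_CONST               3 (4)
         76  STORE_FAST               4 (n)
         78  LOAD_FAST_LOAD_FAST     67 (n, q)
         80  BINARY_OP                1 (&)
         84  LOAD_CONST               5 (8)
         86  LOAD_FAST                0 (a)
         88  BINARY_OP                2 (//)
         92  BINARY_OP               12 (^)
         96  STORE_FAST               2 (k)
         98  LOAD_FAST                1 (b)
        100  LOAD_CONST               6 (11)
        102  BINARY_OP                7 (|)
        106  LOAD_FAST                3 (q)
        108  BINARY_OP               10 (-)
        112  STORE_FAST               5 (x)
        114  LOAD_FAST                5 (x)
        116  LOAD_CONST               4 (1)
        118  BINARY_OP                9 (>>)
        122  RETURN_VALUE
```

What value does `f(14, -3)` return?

LOAD_FAST b → push -3. Stack: [-3]
LOAD_CONST → push 6. Stack: [-3, 6]
BINARY_OP - → -3 - 6 = -9. Stack: [-9]
STORE_FAST k → k=-9. Stack: []
LOAD_FAST_LOAD_FAST b,k → push -3,-9. Stack: [-3, -9]
BINARY_OP - → -3 - -9 = 6. Stack: [6]
LOAD_CONST → push -1. Stack: [6, -1]
BINARY_OP % → 6 % -1 = 0. Stack: [0]
STORE_FAST k → k=0. Stack: []
LOAD_FAST_LOAD_FAST b,k → push -3,0. Stack: [-3, 0]
BINARY_OP + → -3 + 0 = -3. Stack: [-3]
LOAD_FAST k → push 0. Stack: [-3, 0]
LOAD_CONST → push 4. Stack: [-3, 0, 4]
BINARY_OP << → 0 << 4 = 0. Stack: [-3, 0]
BINARY_OP - → -3 - 0 = -3. Stack: [-3]
STORE_FAST k → k=-3. Stack: []
LOAD_FAST_LOAD_FAST a,a → push 14,14. Stack: [14, 14]
BINARY_OP % → 14 % 14 = 0. Stack: [0]
LOAD_FAST_LOAD_FAST b,a → push -3,14. Stack: [0, -3, 14]
BINARY_OP - → -3 - 14 = -17. Stack: [0, -17]
BINARY_OP + → 0 + -17 = -17. Stack: [-17]
STORE_FAST k → k=-17. Stack: []
LOAD_FAST b → push -3. Stack: [-3]
LOAD_CONST → push 1. Stack: [-3, 1]
BINARY_OP + → -3 + 1 = -2. Stack: [-2]
STORE_FAST q → q=-2. Stack: []
LOAD_CONST → push 4. Stack: [4]
STORE_FAST n → n=4. Stack: []
LOAD_FAST_LOAD_FAST n,q → push 4,-2. Stack: [4, -2]
BINARY_OP & → 4 & -2 = 4. Stack: [4]
LOAD_CONST → push 8. Stack: [4, 8]
LOAD_FAST a → push 14. Stack: [4, 8, 14]
BINARY_OP // → 8 // 14 = 0. Stack: [4, 0]
BINARY_OP ^ → 4 ^ 0 = 4. Stack: [4]
STORE_FAST k → k=4. Stack: []
LOAD_FAST b → push -3. Stack: [-3]
LOAD_CONST → push 11. Stack: [-3, 11]
BINARY_OP | → -3 | 11 = -1. Stack: [-1]
LOAD_FAST q → push -2. Stack: [-1, -2]
BINARY_OP - → -1 - -2 = 1. Stack: [1]
STORE_FAST x → x=1. Stack: []
LOAD_FAST x → push 1. Stack: [1]
LOAD_CONST → push 1. Stack: [1, 1]
BINARY_OP >> → 1 >> 1 = 0. Stack: [0]
RETURN_VALUE → return 0.

0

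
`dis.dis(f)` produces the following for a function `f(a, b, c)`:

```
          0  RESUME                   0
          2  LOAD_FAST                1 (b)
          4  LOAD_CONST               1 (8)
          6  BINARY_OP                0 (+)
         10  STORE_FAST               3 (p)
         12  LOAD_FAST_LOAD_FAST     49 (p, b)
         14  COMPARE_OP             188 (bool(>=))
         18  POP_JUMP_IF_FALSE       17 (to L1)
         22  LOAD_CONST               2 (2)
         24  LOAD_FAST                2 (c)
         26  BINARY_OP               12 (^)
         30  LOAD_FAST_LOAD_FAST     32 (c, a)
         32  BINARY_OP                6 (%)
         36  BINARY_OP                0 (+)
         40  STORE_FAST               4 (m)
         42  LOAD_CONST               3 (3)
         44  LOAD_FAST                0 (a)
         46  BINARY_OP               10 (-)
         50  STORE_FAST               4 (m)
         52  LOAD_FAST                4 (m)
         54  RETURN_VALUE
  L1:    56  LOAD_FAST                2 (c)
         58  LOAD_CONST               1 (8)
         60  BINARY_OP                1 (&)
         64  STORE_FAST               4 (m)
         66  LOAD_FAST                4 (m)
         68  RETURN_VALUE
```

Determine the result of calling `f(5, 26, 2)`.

-2

LOAD_FAST b → push 26. Stack: [26]
LOAD_CONST → push 8. Stack: [26, 8]
BINARY_OP + → 26 + 8 = 34. Stack: [34]
STORE_FAST p → p=34. Stack: []
LOAD_FAST_LOAD_FAST p,b → push 34,26. Stack: [34, 26]
COMPARE_OP bool(>=) → 34 vs 26 = True. Stack: [True]
POP_JUMP_IF_FALSE → pop True; no jump. Stack: []
LOAD_CONST → push 2. Stack: [2]
LOAD_FAST c → push 2. Stack: [2, 2]
BINARY_OP ^ → 2 ^ 2 = 0. Stack: [0]
LOAD_FAST_LOAD_FAST c,a → push 2,5. Stack: [0, 2, 5]
BINARY_OP % → 2 % 5 = 2. Stack: [0, 2]
BINARY_OP + → 0 + 2 = 2. Stack: [2]
STORE_FAST m → m=2. Stack: []
LOAD_CONST → push 3. Stack: [3]
LOAD_FAST a → push 5. Stack: [3, 5]
BINARY_OP - → 3 - 5 = -2. Stack: [-2]
STORE_FAST m → m=-2. Stack: []
LOAD_FAST m → push -2. Stack: [-2]
RETURN_VALUE → return -2.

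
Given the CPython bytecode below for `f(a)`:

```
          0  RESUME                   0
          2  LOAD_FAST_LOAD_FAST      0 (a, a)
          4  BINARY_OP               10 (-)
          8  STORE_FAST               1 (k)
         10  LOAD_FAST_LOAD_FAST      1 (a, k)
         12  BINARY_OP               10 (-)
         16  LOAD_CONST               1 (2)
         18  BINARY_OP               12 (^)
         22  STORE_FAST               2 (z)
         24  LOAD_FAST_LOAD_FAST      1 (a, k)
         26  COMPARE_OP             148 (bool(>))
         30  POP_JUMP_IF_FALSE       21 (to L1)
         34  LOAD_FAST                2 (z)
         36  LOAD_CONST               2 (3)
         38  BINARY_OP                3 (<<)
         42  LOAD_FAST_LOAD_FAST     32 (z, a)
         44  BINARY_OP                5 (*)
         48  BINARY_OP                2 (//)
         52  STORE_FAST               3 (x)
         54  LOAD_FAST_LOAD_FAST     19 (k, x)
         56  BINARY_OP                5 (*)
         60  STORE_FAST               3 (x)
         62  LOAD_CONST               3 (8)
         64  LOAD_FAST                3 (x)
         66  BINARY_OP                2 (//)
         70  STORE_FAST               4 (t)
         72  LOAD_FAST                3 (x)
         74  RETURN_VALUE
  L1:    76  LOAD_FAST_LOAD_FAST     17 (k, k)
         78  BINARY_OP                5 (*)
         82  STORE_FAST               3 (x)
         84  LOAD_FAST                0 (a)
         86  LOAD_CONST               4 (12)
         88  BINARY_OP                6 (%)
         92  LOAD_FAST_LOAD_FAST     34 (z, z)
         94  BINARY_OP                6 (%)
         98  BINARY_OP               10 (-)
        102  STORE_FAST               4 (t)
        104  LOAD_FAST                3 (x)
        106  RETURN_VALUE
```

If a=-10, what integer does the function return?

LOAD_FAST_LOAD_FAST a,a → push -10,-10. Stack: [-10, -10]
BINARY_OP - → -10 - -10 = 0. Stack: [0]
STORE_FAST k → k=0. Stack: []
LOAD_FAST_LOAD_FAST a,k → push -10,0. Stack: [-10, 0]
BINARY_OP - → -10 - 0 = -10. Stack: [-10]
LOAD_CONST → push 2. Stack: [-10, 2]
BINARY_OP ^ → -10 ^ 2 = -12. Stack: [-12]
STORE_FAST z → z=-12. Stack: []
LOAD_FAST_LOAD_FAST a,k → push -10,0. Stack: [-10, 0]
COMPARE_OP bool(>) → -10 vs 0 = False. Stack: [False]
POP_JUMP_IF_FALSE → pop False; jump. Stack: []
LOAD_FAST_LOAD_FAST k,k → push 0,0. Stack: [0, 0]
BINARY_OP * → 0 * 0 = 0. Stack: [0]
STORE_FAST x → x=0. Stack: []
LOAD_FAST a → push -10. Stack: [-10]
LOAD_CONST → push 12. Stack: [-10, 12]
BINARY_OP % → -10 % 12 = 2. Stack: [2]
LOAD_FAST_LOAD_FAST z,z → push -12,-12. Stack: [2, -12, -12]
BINARY_OP % → -12 % -12 = 0. Stack: [2, 0]
BINARY_OP - → 2 - 0 = 2. Stack: [2]
STORE_FAST t → t=2. Stack: []
LOAD_FAST x → push 0. Stack: [0]
RETURN_VALUE → return 0.

0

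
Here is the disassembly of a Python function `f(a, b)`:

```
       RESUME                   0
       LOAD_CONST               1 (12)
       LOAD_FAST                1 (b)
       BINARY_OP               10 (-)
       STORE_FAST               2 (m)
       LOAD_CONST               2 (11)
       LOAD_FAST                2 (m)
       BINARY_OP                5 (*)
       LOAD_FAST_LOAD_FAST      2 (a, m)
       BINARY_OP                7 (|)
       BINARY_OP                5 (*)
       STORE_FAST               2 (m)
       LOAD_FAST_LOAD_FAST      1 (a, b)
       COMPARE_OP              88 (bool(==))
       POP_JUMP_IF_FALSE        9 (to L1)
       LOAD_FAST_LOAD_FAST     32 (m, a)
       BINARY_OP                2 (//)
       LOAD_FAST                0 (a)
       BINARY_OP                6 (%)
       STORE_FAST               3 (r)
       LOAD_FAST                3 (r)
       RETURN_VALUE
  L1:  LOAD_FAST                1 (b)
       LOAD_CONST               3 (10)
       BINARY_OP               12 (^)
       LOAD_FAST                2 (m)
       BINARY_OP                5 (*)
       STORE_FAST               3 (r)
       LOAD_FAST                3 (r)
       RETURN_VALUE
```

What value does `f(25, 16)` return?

LOAD_CONST → push 12. Stack: [12]
LOAD_FAST b → push 16. Stack: [12, 16]
BINARY_OP - → 12 - 16 = -4. Stack: [-4]
STORE_FAST m → m=-4. Stack: []
LOAD_CONST → push 11. Stack: [11]
LOAD_FAST m → push -4. Stack: [11, -4]
BINARY_OP * → 11 * -4 = -44. Stack: [-44]
LOAD_FAST_LOAD_FAST a,m → push 25,-4. Stack: [-44, 25, -4]
BINARY_OP | → 25 | -4 = -3. Stack: [-44, -3]
BINARY_OP * → -44 * -3 = 132. Stack: [132]
STORE_FAST m → m=132. Stack: []
LOAD_FAST_LOAD_FAST a,b → push 25,16. Stack: [25, 16]
COMPARE_OP bool(==) → 25 vs 16 = False. Stack: [False]
POP_JUMP_IF_FALSE → pop False; jump. Stack: []
LOAD_FAST b → push 16. Stack: [16]
LOAD_CONST → push 10. Stack: [16, 10]
BINARY_OP ^ → 16 ^ 10 = 26. Stack: [26]
LOAD_FAST m → push 132. Stack: [26, 132]
BINARY_OP * → 26 * 132 = 3432. Stack: [3432]
STORE_FAST r → r=3432. Stack: []
LOAD_FAST r → push 3432. Stack: [3432]
RETURN_VALUE → return 3432.

3432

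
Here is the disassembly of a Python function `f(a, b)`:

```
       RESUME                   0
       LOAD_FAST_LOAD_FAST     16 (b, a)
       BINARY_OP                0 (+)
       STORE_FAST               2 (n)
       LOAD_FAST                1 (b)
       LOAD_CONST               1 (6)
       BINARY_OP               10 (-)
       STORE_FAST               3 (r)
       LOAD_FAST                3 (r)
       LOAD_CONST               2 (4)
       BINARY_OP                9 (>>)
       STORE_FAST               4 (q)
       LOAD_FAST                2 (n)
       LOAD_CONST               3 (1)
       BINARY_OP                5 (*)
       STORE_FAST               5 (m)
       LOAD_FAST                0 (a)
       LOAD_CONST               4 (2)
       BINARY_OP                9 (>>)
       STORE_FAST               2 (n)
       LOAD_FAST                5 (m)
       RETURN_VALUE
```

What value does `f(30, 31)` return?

LOAD_FAST_LOAD_FAST b,a → push 31,30. Stack: [31, 30]
BINARY_OP + → 31 + 30 = 61. Stack: [61]
STORE_FAST n → n=61. Stack: []
LOAD_FAST b → push 31. Stack: [31]
LOAD_CONST → push 6. Stack: [31, 6]
BINARY_OP - → 31 - 6 = 25. Stack: [25]
STORE_FAST r → r=25. Stack: []
LOAD_FAST r → push 25. Stack: [25]
LOAD_CONST → push 4. Stack: [25, 4]
BINARY_OP >> → 25 >> 4 = 1. Stack: [1]
STORE_FAST q → q=1. Stack: []
LOAD_FAST n → push 61. Stack: [61]
LOAD_CONST → push 1. Stack: [61, 1]
BINARY_OP * → 61 * 1 = 61. Stack: [61]
STORE_FAST m → m=61. Stack: []
LOAD_FAST a → push 30. Stack: [30]
LOAD_CONST → push 2. Stack: [30, 2]
BINARY_OP >> → 30 >> 2 = 7. Stack: [7]
STORE_FAST n → n=7. Stack: []
LOAD_FAST m → push 61. Stack: [61]
RETURN_VALUE → return 61.

61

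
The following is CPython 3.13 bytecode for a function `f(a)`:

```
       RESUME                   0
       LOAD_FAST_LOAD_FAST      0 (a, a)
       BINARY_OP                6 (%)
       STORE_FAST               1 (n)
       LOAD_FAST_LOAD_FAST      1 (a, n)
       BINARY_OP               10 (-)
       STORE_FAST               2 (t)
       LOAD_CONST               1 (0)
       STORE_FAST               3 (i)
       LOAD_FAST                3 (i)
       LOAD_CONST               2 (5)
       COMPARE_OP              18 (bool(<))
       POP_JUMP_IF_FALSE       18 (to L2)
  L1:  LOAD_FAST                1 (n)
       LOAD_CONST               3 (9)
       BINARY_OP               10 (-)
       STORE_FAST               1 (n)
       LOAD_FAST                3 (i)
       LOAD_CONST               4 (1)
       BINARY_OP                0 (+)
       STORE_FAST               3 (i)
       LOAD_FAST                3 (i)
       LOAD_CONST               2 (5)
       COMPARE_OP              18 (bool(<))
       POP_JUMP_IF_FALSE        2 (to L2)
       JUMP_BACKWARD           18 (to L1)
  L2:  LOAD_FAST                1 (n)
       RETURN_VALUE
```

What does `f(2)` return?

LOAD_FAST_LOAD_FAST a,a → push 2,2
BINARY_OP % → 2 % 2 = 0
STORE_FAST n → n=0
LOAD_FAST_LOAD_FAST a,n → push 2,0
BINARY_OP - → 2 - 0 = 2
STORE_FAST t → t=2
LOAD_CONST → push 0
STORE_FAST i → i=0
LOAD_FAST i → push 0
LOAD_CONST → push 5
COMPARE_OP bool(<) → 0 vs 5 = True
POP_JUMP_IF_FALSE → pop True; no jump
LOAD_FAST n → push 0
LOAD_CONST → push 9
BINARY_OP - → 0 - 9 = -9
STORE_FAST n → n=-9
LOAD_FAST i → push 0
LOAD_CONST → push 1
BINARY_OP + → 0 + 1 = 1
STORE_FAST i → i=1
LOAD_FAST i → push 1
LOAD_CONST → push 5
COMPARE_OP bool(<) → 1 vs 5 = True
POP_JUMP_IF_FALSE → pop True; no jump
LOAD_FAST n → push -9
LOAD_CONST → push 9
BINARY_OP - → -9 - 9 = -18
STORE_FAST n → n=-18
LOAD_FAST i → push 1
LOAD_CONST → push 1
BINARY_OP + → 1 + 1 = 2
STORE_FAST i → i=2
LOAD_FAST i → push 2
LOAD_CONST → push 5
COMPARE_OP bool(<) → 2 vs 5 = True
POP_JUMP_IF_FALSE → pop True; no jump
LOAD_FAST n → push -18
LOAD_CONST → push 9
BINARY_OP - → -18 - 9 = -27
STORE_FAST n → n=-27
LOAD_FAST i → push 2
LOAD_CONST → push 1
BINARY_OP + → 2 + 1 = 3
STORE_FAST i → i=3
LOAD_FAST i → push 3
LOAD_CONST → push 5
COMPARE_OP bool(<) → 3 vs 5 = True
POP_JUMP_IF_FALSE → pop True; no jump
LOAD_FAST n → push -27
LOAD_CONST → push 9
BINARY_OP - → -27 - 9 = -36
STORE_FAST n → n=-36
LOAD_FAST i → push 3
LOAD_CONST → push 1
BINARY_OP + → 3 + 1 = 4
STORE_FAST i → i=4
LOAD_FAST i → push 4
LOAD_CONST → push 5
COMPARE_OP bool(<) → 4 vs 5 = True
POP_JUMP_IF_FALSE → pop True; no jump
LOAD_FAST n → push -36
LOAD_CONST → push 9
BINARY_OP - → -36 - 9 = -45
STORE_FAST n → n=-45
LOAD_FAST i → push 4
LOAD_CONST → push 1
BINARY_OP + → 4 + 1 = 5
STORE_FAST i → i=5
LOAD_FAST i → push 5
LOAD_CONST → push 5
COMPARE_OP bool(<) → 5 vs 5 = False
POP_JUMP_IF_FALSE → pop False; jump
LOAD_FAST n → push -45
RETURN_VALUE → return -45.

-45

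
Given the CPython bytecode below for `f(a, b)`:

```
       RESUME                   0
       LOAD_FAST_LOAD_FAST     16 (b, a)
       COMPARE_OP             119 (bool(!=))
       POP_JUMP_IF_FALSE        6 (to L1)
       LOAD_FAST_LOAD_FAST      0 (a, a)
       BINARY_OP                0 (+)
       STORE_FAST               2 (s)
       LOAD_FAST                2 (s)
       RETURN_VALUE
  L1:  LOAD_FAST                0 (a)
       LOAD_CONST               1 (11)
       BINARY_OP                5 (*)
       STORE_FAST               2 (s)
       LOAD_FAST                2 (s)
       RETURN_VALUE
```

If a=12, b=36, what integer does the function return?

LOAD_FAST_LOAD_FAST b,a → push 36,12. Stack: [36, 12]
COMPARE_OP bool(!=) → 36 vs 12 = True. Stack: [True]
POP_JUMP_IF_FALSE → pop True; no jump. Stack: []
LOAD_FAST_LOAD_FAST a,a → push 12,12. Stack: [12, 12]
BINARY_OP + → 12 + 12 = 24. Stack: [24]
STORE_FAST s → s=24. Stack: []
LOAD_FAST s → push 24. Stack: [24]
RETURN_VALUE → return 24.

24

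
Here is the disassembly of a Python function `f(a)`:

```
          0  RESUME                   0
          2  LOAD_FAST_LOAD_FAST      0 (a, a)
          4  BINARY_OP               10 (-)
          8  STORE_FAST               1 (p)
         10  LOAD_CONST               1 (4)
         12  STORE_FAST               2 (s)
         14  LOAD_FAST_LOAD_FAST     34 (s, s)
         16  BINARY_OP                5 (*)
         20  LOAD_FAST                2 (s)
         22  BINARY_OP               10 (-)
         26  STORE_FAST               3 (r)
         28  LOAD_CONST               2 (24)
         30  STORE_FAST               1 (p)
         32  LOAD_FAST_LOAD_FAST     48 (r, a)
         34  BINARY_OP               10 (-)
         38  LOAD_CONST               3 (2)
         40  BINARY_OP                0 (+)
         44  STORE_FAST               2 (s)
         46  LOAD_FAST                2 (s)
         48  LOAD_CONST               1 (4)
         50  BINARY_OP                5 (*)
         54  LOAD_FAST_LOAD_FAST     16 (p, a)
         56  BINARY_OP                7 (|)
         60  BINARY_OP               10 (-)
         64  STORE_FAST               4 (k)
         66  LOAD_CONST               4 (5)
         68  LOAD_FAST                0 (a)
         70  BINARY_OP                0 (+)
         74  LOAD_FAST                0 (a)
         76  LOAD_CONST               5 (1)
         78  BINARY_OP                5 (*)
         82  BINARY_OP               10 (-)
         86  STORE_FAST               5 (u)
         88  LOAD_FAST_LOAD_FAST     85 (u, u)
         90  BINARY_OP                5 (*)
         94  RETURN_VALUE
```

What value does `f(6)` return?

LOAD_FAST_LOAD_FAST a,a → push 6,6. Stack: [6, 6]
BINARY_OP - → 6 - 6 = 0. Stack: [0]
STORE_FAST p → p=0. Stack: []
LOAD_CONST → push 4. Stack: [4]
STORE_FAST s → s=4. Stack: []
LOAD_FAST_LOAD_FAST s,s → push 4,4. Stack: [4, 4]
BINARY_OP * → 4 * 4 = 16. Stack: [16]
LOAD_FAST s → push 4. Stack: [16, 4]
BINARY_OP - → 16 - 4 = 12. Stack: [12]
STORE_FAST r → r=12. Stack: []
LOAD_CONST → push 24. Stack: [24]
STORE_FAST p → p=24. Stack: []
LOAD_FAST_LOAD_FAST r,a → push 12,6. Stack: [12, 6]
BINARY_OP - → 12 - 6 = 6. Stack: [6]
LOAD_CONST → push 2. Stack: [6, 2]
BINARY_OP + → 6 + 2 = 8. Stack: [8]
STORE_FAST s → s=8. Stack: []
LOAD_FAST s → push 8. Stack: [8]
LOAD_CONST → push 4. Stack: [8, 4]
BINARY_OP * → 8 * 4 = 32. Stack: [32]
LOAD_FAST_LOAD_FAST p,a → push 24,6. Stack: [32, 24, 6]
BINARY_OP | → 24 | 6 = 30. Stack: [32, 30]
BINARY_OP - → 32 - 30 = 2. Stack: [2]
STORE_FAST k → k=2. Stack: []
LOAD_CONST → push 5. Stack: [5]
LOAD_FAST a → push 6. Stack: [5, 6]
BINARY_OP + → 5 + 6 = 11. Stack: [11]
LOAD_FAST a → push 6. Stack: [11, 6]
LOAD_CONST → push 1. Stack: [11, 6, 1]
BINARY_OP * → 6 * 1 = 6. Stack: [11, 6]
BINARY_OP - → 11 - 6 = 5. Stack: [5]
STORE_FAST u → u=5. Stack: []
LOAD_FAST_LOAD_FAST u,u → push 5,5. Stack: [5, 5]
BINARY_OP * → 5 * 5 = 25. Stack: [25]
RETURN_VALUE → return 25.

25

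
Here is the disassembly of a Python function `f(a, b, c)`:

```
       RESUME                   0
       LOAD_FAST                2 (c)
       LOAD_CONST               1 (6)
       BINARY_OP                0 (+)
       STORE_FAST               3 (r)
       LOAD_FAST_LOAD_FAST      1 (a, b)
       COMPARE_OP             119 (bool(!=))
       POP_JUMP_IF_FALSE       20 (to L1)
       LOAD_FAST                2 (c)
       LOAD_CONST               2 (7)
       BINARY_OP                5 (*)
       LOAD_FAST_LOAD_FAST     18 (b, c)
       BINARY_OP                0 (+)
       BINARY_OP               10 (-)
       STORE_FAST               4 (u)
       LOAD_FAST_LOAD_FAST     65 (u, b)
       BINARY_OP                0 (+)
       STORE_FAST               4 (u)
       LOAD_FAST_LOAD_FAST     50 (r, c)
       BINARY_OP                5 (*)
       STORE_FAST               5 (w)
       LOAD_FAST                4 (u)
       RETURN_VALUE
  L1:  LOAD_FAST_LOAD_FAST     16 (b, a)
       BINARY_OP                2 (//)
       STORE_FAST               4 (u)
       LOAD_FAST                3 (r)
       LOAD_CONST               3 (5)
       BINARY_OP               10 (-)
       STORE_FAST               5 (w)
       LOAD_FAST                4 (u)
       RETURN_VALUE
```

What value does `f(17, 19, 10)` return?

LOAD_FAST c → push 10. Stack: [10]
LOAD_CONST → push 6. Stack: [10, 6]
BINARY_OP + → 10 + 6 = 16. Stack: [16]
STORE_FAST r → r=16. Stack: []
LOAD_FAST_LOAD_FAST a,b → push 17,19. Stack: [17, 19]
COMPARE_OP bool(!=) → 17 vs 19 = True. Stack: [True]
POP_JUMP_IF_FALSE → pop True; no jump. Stack: []
LOAD_FAST c → push 10. Stack: [10]
LOAD_CONST → push 7. Stack: [10, 7]
BINARY_OP * → 10 * 7 = 70. Stack: [70]
LOAD_FAST_LOAD_FAST b,c → push 19,10. Stack: [70, 19, 10]
BINARY_OP + → 19 + 10 = 29. Stack: [70, 29]
BINARY_OP - → 70 - 29 = 41. Stack: [41]
STORE_FAST u → u=41. Stack: []
LOAD_FAST_LOAD_FAST u,b → push 41,19. Stack: [41, 19]
BINARY_OP + → 41 + 19 = 60. Stack: [60]
STORE_FAST u → u=60. Stack: []
LOAD_FAST_LOAD_FAST r,c → push 16,10. Stack: [16, 10]
BINARY_OP * → 16 * 10 = 160. Stack: [160]
STORE_FAST w → w=160. Stack: []
LOAD_FAST u → push 60. Stack: [60]
RETURN_VALUE → return 60.

60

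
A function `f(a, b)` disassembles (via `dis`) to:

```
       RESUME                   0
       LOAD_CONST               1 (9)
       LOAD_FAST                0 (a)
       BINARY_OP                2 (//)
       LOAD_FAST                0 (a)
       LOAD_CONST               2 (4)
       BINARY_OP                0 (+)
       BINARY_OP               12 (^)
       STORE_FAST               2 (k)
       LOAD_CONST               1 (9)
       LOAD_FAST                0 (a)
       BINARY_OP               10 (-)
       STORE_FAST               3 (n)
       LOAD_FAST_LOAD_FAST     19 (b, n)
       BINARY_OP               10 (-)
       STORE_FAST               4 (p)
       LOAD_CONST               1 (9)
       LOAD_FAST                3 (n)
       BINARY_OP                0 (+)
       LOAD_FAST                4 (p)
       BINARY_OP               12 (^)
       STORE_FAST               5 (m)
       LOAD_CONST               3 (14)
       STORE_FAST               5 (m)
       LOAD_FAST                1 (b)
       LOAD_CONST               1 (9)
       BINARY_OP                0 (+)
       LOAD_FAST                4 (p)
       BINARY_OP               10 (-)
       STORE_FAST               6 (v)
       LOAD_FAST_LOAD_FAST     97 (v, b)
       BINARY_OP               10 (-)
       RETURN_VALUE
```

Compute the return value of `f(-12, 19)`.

11

LOAD_CONST → push 9. Stack: [9]
LOAD_FAST a → push -12. Stack: [9, -12]
BINARY_OP // → 9 // -12 = -1. Stack: [-1]
LOAD_FAST a → push -12. Stack: [-1, -12]
LOAD_CONST → push 4. Stack: [-1, -12, 4]
BINARY_OP + → -12 + 4 = -8. Stack: [-1, -8]
BINARY_OP ^ → -1 ^ -8 = 7. Stack: [7]
STORE_FAST k → k=7. Stack: []
LOAD_CONST → push 9. Stack: [9]
LOAD_FAST a → push -12. Stack: [9, -12]
BINARY_OP - → 9 - -12 = 21. Stack: [21]
STORE_FAST n → n=21. Stack: []
LOAD_FAST_LOAD_FAST b,n → push 19,21. Stack: [19, 21]
BINARY_OP - → 19 - 21 = -2. Stack: [-2]
STORE_FAST p → p=-2. Stack: []
LOAD_CONST → push 9. Stack: [9]
LOAD_FAST n → push 21. Stack: [9, 21]
BINARY_OP + → 9 + 21 = 30. Stack: [30]
LOAD_FAST p → push -2. Stack: [30, -2]
BINARY_OP ^ → 30 ^ -2 = -32. Stack: [-32]
STORE_FAST m → m=-32. Stack: []
LOAD_CONST → push 14. Stack: [14]
STORE_FAST m → m=14. Stack: []
LOAD_FAST b → push 19. Stack: [19]
LOAD_CONST → push 9. Stack: [19, 9]
BINARY_OP + → 19 + 9 = 28. Stack: [28]
LOAD_FAST p → push -2. Stack: [28, -2]
BINARY_OP - → 28 - -2 = 30. Stack: [30]
STORE_FAST v → v=30. Stack: []
LOAD_FAST_LOAD_FAST v,b → push 30,19. Stack: [30, 19]
BINARY_OP - → 30 - 19 = 11. Stack: [11]
RETURN_VALUE → return 11.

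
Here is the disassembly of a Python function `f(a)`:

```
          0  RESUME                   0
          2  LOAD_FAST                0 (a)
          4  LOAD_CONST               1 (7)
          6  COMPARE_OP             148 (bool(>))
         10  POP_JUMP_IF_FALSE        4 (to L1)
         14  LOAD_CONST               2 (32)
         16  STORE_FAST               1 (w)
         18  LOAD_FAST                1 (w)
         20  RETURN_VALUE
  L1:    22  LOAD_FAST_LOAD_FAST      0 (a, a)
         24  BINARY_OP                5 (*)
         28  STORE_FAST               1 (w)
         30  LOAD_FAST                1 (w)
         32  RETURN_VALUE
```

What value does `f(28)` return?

32

LOAD_FAST a → push 28. Stack: [28]
LOAD_CONST → push 7. Stack: [28, 7]
COMPARE_OP bool(>) → 28 vs 7 = True. Stack: [True]
POP_JUMP_IF_FALSE → pop True; no jump. Stack: []
LOAD_CONST → push 32. Stack: [32]
STORE_FAST w → w=32. Stack: []
LOAD_FAST w → push 32. Stack: [32]
RETURN_VALUE → return 32.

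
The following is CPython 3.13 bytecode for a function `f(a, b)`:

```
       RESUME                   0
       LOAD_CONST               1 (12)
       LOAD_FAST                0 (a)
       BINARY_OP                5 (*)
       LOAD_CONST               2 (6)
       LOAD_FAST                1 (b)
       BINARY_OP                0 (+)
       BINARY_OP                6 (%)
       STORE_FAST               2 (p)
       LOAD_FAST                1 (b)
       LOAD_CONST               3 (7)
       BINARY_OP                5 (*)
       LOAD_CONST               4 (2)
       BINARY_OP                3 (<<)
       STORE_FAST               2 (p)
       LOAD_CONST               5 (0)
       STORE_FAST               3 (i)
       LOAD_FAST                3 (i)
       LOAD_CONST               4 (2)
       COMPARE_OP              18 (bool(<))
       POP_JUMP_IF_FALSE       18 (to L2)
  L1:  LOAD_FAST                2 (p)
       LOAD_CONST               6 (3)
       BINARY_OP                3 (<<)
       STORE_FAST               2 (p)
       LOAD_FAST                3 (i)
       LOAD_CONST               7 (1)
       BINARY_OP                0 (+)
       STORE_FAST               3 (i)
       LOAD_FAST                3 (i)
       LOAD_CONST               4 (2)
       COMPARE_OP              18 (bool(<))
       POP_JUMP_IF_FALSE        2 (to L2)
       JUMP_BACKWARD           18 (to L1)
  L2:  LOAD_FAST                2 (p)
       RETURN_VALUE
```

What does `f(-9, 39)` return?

LOAD_CONST → push 12. Stack: [12]
LOAD_FAST a → push -9. Stack: [12, -9]
BINARY_OP * → 12 * -9 = -108. Stack: [-108]
LOAD_CONST → push 6. Stack: [-108, 6]
LOAD_FAST b → push 39. Stack: [-108, 6, 39]
BINARY_OP + → 6 + 39 = 45. Stack: [-108, 45]
BINARY_OP % → -108 % 45 = 27. Stack: [27]
STORE_FAST p → p=27. Stack: []
LOAD_FAST b → push 39. Stack: [39]
LOAD_CONST → push 7. Stack: [39, 7]
BINARY_OP * → 39 * 7 = 273. Stack: [273]
LOAD_CONST → push 2. Stack: [273, 2]
BINARY_OP << → 273 << 2 = 1092. Stack: [1092]
STORE_FAST p → p=1092. Stack: []
LOAD_CONST → push 0. Stack: [0]
STORE_FAST i → i=0. Stack: []
LOAD_FAST i → push 0. Stack: [0]
LOAD_CONST → push 2. Stack: [0, 2]
COMPARE_OP bool(<) → 0 vs 2 = True. Stack: [True]
POP_JUMP_IF_FALSE → pop True; no jump. Stack: []
LOAD_FAST p → push 1092. Stack: [1092]
LOAD_CONST → push 3. Stack: [1092, 3]
BINARY_OP << → 1092 << 3 = 8736. Stack: [8736]
STORE_FAST p → p=8736. Stack: []
LOAD_FAST i → push 0. Stack: [0]
LOAD_CONST → push 1. Stack: [0, 1]
BINARY_OP + → 0 + 1 = 1. Stack: [1]
STORE_FAST i → i=1. Stack: []
LOAD_FAST i → push 1. Stack: [1]
LOAD_CONST → push 2. Stack: [1, 2]
COMPARE_OP bool(<) → 1 vs 2 = True. Stack: [True]
POP_JUMP_IF_FALSE → pop True; no jump. Stack: []
LOAD_FAST p → push 8736. Stack: [8736]
LOAD_CONST → push 3. Stack: [8736, 3]
BINARY_OP << → 8736 << 3 = 69888. Stack: [69888]
STORE_FAST p → p=69888. Stack: []
LOAD_FAST i → push 1. Stack: [1]
LOAD_CONST → push 1. Stack: [1, 1]
BINARY_OP + → 1 + 1 = 2. Stack: [2]
STORE_FAST i → i=2. Stack: []
LOAD_FAST i → push 2. Stack: [2]
LOAD_CONST → push 2. Stack: [2, 2]
COMPARE_OP bool(<) → 2 vs 2 = False. Stack: [False]
POP_JUMP_IF_FALSE → pop False; jump. Stack: []
LOAD_FAST p → push 69888. Stack: [69888]
RETURN_VALUE → return 69888.

69888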